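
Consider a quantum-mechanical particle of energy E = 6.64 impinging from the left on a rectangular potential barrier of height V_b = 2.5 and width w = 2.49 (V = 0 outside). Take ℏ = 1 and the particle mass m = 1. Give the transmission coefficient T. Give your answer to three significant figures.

T = 0.967

E > V_b: inside the barrier k₂ = √(2m(E − V_b))/ℏ = 2.877, k₂w = 7.165.
T = [1 + V_b² sin²(k₂w) / (4E(E − V_b))]⁻¹ = 1/1.034 = 0.967.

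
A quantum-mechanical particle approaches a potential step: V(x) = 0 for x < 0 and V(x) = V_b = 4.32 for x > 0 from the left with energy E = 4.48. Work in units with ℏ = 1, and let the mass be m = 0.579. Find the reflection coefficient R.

R = 0.465

On each side the TISE gives plane waves with k = √(2m(E − V))/ℏ: k₁ = √(2·0.579·4.48) = 2.278, k₂ = √(2·0.579·0.16) = 0.4304.
Matching ψ and ψ′ at x = 0 gives r = (k₁ − k₂)/(k₁ + k₂), so R = r² = 0.4653 and T = 1 − R = 0.5347.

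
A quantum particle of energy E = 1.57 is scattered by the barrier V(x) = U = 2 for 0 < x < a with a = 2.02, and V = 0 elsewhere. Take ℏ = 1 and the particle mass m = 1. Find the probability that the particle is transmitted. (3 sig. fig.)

Since E < U the interior solution is evanescent with decay constant κ = √(2m(U − E))/ℏ = 0.9274.
κa = 1.873, sinh(κa) = 3.178.
The exact tunnelling result is T⁻¹ = 1 + U² sinh²(κa) / [4E(U − E)] = 15.96, so T = 0.0627.

T = 0.0627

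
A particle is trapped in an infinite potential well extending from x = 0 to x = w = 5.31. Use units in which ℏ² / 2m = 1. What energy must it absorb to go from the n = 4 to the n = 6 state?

ΔE = 7.00

E_n = n²π²ℏ²/(2mw²), so ΔE = (6² − 4²) π²ℏ²/(2mw²).
ΔE = 20 × π² / (2 × 0.5 × 5.31²) = 7.001.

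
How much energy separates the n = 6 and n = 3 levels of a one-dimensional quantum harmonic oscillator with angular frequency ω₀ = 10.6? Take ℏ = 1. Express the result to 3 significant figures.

ΔE = 31.8

E_n = ℏω₀(n + ½), so ΔE = (6 − 3) ℏω₀ = 3 × 10.6 = 31.80.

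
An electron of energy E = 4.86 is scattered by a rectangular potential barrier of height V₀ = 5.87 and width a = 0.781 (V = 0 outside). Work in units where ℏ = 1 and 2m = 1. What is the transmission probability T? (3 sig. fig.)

Since E < V₀ the interior solution is evanescent with decay constant κ = √(2m(V₀ − E))/ℏ = 1.005.
κa = 0.7849, sinh(κa) = 0.8680.
The exact tunnelling result is T⁻¹ = 1 + V₀² sinh²(κa) / [4E(V₀ − E)] = 2.322, so T = 0.431.

T = 0.431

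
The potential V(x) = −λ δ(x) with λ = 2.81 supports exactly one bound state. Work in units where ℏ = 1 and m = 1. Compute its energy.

E = -3.95

The bound state is ψ(x) = √κ e^{−κ|x|}. The derivative jump ψ'(0⁺) − ψ'(0⁻) = −(2mλ/ℏ²)ψ(0) fixes κ = mλ/ℏ² = 2.810.
Then E = −ℏ²κ²/(2m) = −mλ²/(2ℏ²) = -3.948.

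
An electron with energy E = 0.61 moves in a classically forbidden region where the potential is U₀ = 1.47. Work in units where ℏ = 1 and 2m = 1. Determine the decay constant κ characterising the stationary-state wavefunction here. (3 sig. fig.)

Since E < U₀ the TISE in this region is ψ'' = κ²ψ with κ = √(2m(U₀ − E))/ℏ.
κ = √(2 × 0.5 × 0.86) = 0.9274.

κ = 0.927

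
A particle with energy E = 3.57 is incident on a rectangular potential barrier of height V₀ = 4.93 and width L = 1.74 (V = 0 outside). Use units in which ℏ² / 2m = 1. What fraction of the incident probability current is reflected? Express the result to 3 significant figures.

R = 0.946

Since E < V₀ the interior solution is evanescent with decay constant κ = √(2m(V₀ − E))/ℏ = 1.166.
κL = 2.029, sinh(κL) = 3.738.
Matching ψ, ψ′ at both faces gives T = [1 + V₀² sinh²(κL) / (4E(V₀ − E))]⁻¹ = 1/18.49 = 0.0541.
R = 1 − T = 0.946.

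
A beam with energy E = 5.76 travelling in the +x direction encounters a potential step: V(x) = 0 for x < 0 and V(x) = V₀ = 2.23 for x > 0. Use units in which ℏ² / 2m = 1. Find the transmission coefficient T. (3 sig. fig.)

The wavenumbers are k₁ = √(2mE)/ℏ = 2.400 on the left and k₂ = √(2m(E − V₀))/ℏ = 1.879 on the right.
Matching ψ and ψ′ at x = 0 gives r = (k₁ − k₂)/(k₁ + k₂), so R = r² = 0.01484 and T = 1 − R = 0.9852.

T = 0.985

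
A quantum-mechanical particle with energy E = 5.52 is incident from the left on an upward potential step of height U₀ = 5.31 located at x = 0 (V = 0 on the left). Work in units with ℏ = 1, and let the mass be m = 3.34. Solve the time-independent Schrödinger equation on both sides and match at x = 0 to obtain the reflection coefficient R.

On each side the TISE gives plane waves with k = √(2m(E − V))/ℏ: k₁ = √(2·3.34·5.52) = 6.072, k₂ = √(2·3.34·0.21) = 1.184.
Matching ψ and ψ′ at x = 0 gives r = (k₁ − k₂)/(k₁ + k₂), so R = r² = 0.4537 and T = 1 − R = 0.5463.

R = 0.454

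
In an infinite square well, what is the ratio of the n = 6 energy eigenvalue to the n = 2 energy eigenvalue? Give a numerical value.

9

Since E_n ∝ n², the ratio is (6/2)² = 9.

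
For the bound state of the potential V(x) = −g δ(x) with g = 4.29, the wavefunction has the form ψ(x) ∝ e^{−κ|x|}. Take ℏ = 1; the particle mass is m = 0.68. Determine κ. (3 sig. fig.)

κ = 2.92

Integrate −(ℏ²/2m)ψ'' − gδ(x)ψ = Eψ from −ε to +ε: the ψ'' term gives ψ'(0⁺) − ψ'(0⁻) and the δ term gives −(2mg/ℏ²)ψ(0).
With ψ ∝ e^{−κ|x|} this yields −2κ = −2mg/ℏ², so κ = mg/ℏ² = 2.917.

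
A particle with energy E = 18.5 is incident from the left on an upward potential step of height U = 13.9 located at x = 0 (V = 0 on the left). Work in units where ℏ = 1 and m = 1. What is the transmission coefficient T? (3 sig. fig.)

On each side the TISE gives plane waves with k = √(2m(E − V))/ℏ: k₁ = √(2·1·18.5) = 6.083, k₂ = √(2·1·4.6) = 3.033.
Matching ψ and ψ′ at x = 0 gives r = (k₁ − k₂)/(k₁ + k₂), so R = r² = 0.1119 and T = 1 − R = 0.8881.

T = 0.888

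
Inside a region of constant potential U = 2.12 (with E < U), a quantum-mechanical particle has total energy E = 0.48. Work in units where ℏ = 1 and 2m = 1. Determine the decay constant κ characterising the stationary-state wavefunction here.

Since E < U the TISE in this region is ψ'' = κ²ψ with κ = √(2m(U − E))/ℏ.
κ = √(2 × 0.5 × 1.64) = 1.281.

κ = 1.28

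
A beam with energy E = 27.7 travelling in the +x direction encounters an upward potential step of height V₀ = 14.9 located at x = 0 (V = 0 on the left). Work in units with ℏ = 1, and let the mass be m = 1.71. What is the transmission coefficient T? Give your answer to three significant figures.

On each side the TISE gives plane waves with k = √(2m(E − V))/ℏ: k₁ = √(2·1.71·27.7) = 9.733, k₂ = √(2·1.71·12.8) = 6.616.
Continuity of ψ and ψ′ at the step yields the reflection amplitude r = (k₁ − k₂)/(k₁ + k₂) = 0.1906; thus R = |r|² = 0.03634, T = 0.9637.

T = 0.964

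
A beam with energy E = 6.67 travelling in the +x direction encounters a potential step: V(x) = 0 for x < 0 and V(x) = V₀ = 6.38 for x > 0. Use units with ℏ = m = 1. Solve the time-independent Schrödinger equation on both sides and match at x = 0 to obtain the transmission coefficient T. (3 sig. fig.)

T = 0.571

The wavenumbers are k₁ = √(2mE)/ℏ = 3.652 on the left and k₂ = √(2m(E − V₀))/ℏ = 0.7616 on the right.
Continuity of ψ and ψ′ at the step yields the reflection amplitude r = (k₁ − k₂)/(k₁ + k₂) = 0.6549; thus R = |r|² = 0.4289, T = 0.5711.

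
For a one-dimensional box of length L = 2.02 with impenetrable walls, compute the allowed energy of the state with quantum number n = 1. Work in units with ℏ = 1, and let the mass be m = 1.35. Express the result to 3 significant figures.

Requiring ψ(0) = ψ(L) = 0 quantises k = nπ/L, hence E_n = ℏ²k²/2m = n²π²ℏ²/(2mL²).
E_1 = 1² × π² / (2 × 1.35 × 2.02²) = 0.8958.

E = 0.896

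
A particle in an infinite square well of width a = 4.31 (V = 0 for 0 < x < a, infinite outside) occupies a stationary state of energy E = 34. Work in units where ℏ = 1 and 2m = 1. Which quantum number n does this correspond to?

From E_n = n²π²ℏ²/(2ma²) invert to n = √(2ma²E)/(πℏ).
n = (4.31/π) × √(2 × 0.5 × 34) = 8.000 → n = 8.

n = 8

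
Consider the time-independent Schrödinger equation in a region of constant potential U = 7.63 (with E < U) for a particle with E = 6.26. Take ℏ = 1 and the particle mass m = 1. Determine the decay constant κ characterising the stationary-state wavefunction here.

κ = 1.66

Since E < U the TISE in this region is ψ'' = κ²ψ with κ = √(2m(U − E))/ℏ.
κ = √(2 × 1 × 1.37) = 1.655.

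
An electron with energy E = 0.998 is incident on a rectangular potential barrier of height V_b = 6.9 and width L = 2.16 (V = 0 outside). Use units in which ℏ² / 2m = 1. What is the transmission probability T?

T = 0.0000548

E < V_b: inside the barrier ψ ∝ e^{±κx} with κ = √(2m(V_b − E))/ℏ = 2.429.
κL = 5.248, sinh(κL) = 95.04.
Matching ψ, ψ′ at both faces gives T = [1 + V_b² sinh²(κL) / (4E(V_b − E))]⁻¹ = 1/18250 = 0.0000548.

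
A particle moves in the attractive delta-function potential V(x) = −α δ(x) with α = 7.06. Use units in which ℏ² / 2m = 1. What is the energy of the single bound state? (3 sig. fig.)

For x ≠ 0 the bound state is ψ ∝ e^{−κ|x|}; integrating the TISE across the delta gives the cusp condition 2κ = 2mα/ℏ², so κ = 3.530.
Then E = −ℏ²κ²/(2m) = −mα²/(2ℏ²) = -12.46.

E = -12.5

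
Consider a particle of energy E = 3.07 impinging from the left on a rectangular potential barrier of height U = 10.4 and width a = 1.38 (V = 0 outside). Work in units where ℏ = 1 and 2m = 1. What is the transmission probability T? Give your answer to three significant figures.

Since E < U the interior solution is evanescent with decay constant κ = √(2m(U − E))/ℏ = 2.707.
κa = 3.736, sinh(κa) = 20.96.
The exact tunnelling result is T⁻¹ = 1 + U² sinh²(κa) / [4E(U − E)] = 528.8, so T = 0.00189.

T = 0.00189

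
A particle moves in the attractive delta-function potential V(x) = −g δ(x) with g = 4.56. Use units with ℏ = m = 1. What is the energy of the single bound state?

E = -10.4

The bound state is ψ(x) = √κ e^{−κ|x|}. The derivative jump ψ'(0⁺) − ψ'(0⁻) = −(2mg/ℏ²)ψ(0) fixes κ = mg/ℏ² = 4.560.
Then E = −ℏ²κ²/(2m) = −mg²/(2ℏ²) = -10.40.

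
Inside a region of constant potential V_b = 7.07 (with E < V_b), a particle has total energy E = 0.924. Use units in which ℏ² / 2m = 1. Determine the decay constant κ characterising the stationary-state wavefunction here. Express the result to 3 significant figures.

κ = 2.48

Since E < V_b the TISE in this region is ψ'' = κ²ψ with κ = √(2m(V_b − E))/ℏ.
κ = √(2 × 0.5 × 6.146) = 2.479.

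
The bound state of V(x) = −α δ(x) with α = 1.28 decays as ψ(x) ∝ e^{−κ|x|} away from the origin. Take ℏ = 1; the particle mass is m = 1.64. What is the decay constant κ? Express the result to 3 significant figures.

Integrating the TISE across x = 0 gives the cusp condition ψ'(0⁺) − ψ'(0⁻) = −(2mα/ℏ²)ψ(0).
With ψ ∝ e^{−κ|x|} this yields −2κ = −2mα/ℏ², so κ = mα/ℏ² = 2.099.

κ = 2.10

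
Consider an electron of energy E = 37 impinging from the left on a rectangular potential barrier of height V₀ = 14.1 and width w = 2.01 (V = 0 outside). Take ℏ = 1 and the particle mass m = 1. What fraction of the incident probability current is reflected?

R = 0.0416

Above the barrier the interior wavenumber is k₂ = √(2m(E − V₀))/ℏ = 6.768, giving phase k₂w = 13.60.
Matching at both interfaces gives T⁻¹ = 1 + V₀² sin²(k₂w) / [4E(E − V₀)] = 1.043, hence T = 0.958.
R = 1 − T = 0.0416.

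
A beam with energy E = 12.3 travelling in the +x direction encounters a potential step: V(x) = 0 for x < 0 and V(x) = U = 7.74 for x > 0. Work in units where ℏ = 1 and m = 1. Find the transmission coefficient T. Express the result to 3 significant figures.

On each side the TISE gives plane waves with k = √(2m(E − V))/ℏ: k₁ = √(2·1·12.3) = 4.960, k₂ = √(2·1·4.56) = 3.020.
Continuity of ψ and ψ′ at the step yields the reflection amplitude r = (k₁ − k₂)/(k₁ + k₂) = 0.2431; thus R = |r|² = 0.05910, T = 0.9409.

T = 0.941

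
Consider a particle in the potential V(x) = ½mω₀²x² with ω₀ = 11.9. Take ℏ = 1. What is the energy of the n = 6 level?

E = 77.4

Using E_n = (n + ½)ℏω₀: E_6 = 6.5 × 11.9 = 77.35.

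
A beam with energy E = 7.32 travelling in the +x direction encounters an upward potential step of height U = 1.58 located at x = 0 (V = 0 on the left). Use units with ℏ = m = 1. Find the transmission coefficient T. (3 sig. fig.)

On each side the TISE gives plane waves with k = √(2m(E − V))/ℏ: k₁ = √(2·1·7.32) = 3.826, k₂ = √(2·1·5.74) = 3.388.
Matching ψ and ψ′ at x = 0 gives r = (k₁ − k₂)/(k₁ + k₂), so R = r² = 0.003686 and T = 1 − R = 0.9963.

T = 0.996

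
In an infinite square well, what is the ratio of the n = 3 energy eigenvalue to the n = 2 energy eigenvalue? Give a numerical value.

2.25

Since E_n ∝ n², the ratio is (3/2)² = 2.25.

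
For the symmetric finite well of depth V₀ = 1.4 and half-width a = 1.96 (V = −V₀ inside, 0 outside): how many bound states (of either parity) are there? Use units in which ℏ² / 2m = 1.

The dimensionless depth is z₀ = a√(2mV₀)/ℏ = 1.96 × √(1.400) = 2.319.
A new bound state (alternating even/odd) appears each time z₀ passes a multiple of π/2, so N = ⌊2z₀/π⌋ + 1 = ⌊1.476⌋ + 1 = 2.

N = 2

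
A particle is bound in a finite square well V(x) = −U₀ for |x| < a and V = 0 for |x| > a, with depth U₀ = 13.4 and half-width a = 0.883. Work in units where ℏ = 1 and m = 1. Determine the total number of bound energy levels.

N = 3

Define the well-strength parameter z₀ = (a/ℏ)√(2mU₀) = 0.883 × √(2·1·13.4) = 4.571.
A new bound state (alternating even/odd) appears each time z₀ passes a multiple of π/2, so N = ⌊2z₀/π⌋ + 1 = ⌊2.910⌋ + 1 = 3.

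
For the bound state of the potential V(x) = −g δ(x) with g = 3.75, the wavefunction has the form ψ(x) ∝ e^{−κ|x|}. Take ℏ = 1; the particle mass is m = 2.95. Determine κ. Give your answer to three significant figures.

Integrate −(ℏ²/2m)ψ'' − gδ(x)ψ = Eψ from −ε to +ε: the ψ'' term gives ψ'(0⁺) − ψ'(0⁻) and the δ term gives −(2mg/ℏ²)ψ(0).
With ψ ∝ e^{−κ|x|} this yields −2κ = −2mg/ℏ², so κ = mg/ℏ² = 11.06.

κ = 11.1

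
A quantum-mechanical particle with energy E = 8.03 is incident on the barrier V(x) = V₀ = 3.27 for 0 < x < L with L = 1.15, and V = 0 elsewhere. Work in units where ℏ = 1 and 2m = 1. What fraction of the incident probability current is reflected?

R = 0.0239

E > V₀: inside the barrier k₂ = √(2m(E − V₀))/ℏ = 2.182, k₂L = 2.509.
T = [1 + V₀² sin²(k₂L) / (4E(E − V₀))]⁻¹ = 1/1.024 = 0.976.
R = 1 − T = 0.0239.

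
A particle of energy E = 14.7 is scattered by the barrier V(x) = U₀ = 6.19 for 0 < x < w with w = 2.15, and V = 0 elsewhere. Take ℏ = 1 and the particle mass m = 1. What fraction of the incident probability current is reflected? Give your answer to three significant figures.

E > U₀: inside the barrier k₂ = √(2m(E − U₀))/ℏ = 4.126, k₂w = 8.870.
Matching at both interfaces gives T⁻¹ = 1 + U₀² sin²(k₂w) / [4E(E − U₀)] = 1.021, hence T = 0.979.
R = 1 − T = 0.0208.

R = 0.0208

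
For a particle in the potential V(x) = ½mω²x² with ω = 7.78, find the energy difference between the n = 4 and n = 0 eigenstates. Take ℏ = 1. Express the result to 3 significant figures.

E_n = ℏω(n + ½), so ΔE = (4 − 0) ℏω = 4 × 7.78 = 31.12.

ΔE = 31.1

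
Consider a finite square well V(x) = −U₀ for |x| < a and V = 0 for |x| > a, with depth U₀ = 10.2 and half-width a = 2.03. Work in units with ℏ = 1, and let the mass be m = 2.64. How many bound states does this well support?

N = 10

Define the well-strength parameter z₀ = (a/ℏ)√(2mU₀) = 2.03 × √(2·2.64·10.2) = 14.90.
The even/odd transcendental equations gain one root per π/2 in z₀, giving N = 1 + ⌊2z₀/π⌋ = 1 + ⌊9.484⌋ = 10.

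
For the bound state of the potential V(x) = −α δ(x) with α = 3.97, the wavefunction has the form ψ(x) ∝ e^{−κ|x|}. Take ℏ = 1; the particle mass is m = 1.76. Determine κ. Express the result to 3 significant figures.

Integrating the TISE across x = 0 gives the cusp condition ψ'(0⁺) − ψ'(0⁻) = −(2mα/ℏ²)ψ(0).
With ψ ∝ e^{−κ|x|} this yields −2κ = −2mα/ℏ², so κ = mα/ℏ² = 6.987.

κ = 6.99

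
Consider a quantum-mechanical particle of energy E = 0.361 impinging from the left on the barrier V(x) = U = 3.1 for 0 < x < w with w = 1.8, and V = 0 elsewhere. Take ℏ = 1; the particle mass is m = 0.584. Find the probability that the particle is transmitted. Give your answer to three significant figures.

T = 0.00263

Since E < U the interior solution is evanescent with decay constant κ = √(2m(U − E))/ℏ = 1.789.
κw = 3.220, sinh(κw) = 12.49.
Matching ψ, ψ′ at both faces gives T = [1 + U² sinh²(κw) / (4E(U − E))]⁻¹ = 1/379.9 = 0.00263.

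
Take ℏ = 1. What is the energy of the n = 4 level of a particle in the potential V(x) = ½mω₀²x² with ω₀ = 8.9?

E = 40.1

Using E_n = (n + ½)ℏω₀: E_4 = 4.5 × 8.9 = 40.05.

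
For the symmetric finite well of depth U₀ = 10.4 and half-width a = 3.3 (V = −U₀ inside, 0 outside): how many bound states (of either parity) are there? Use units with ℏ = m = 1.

Define the well-strength parameter z₀ = (a/ℏ)√(2mU₀) = 3.3 × √(2·1·10.4) = 15.05.
A new bound state (alternating even/odd) appears each time z₀ passes a multiple of π/2, so N = ⌊2z₀/π⌋ + 1 = ⌊9.581⌋ + 1 = 10.

N = 10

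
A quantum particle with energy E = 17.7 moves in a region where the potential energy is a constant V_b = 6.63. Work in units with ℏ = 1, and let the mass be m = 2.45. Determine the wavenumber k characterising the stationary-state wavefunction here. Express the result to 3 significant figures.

k = 7.36

With E > V_b the solution is oscillatory, ψ ∝ e^{±ikx} with k = √(2m(E − V_b))/ℏ.
k = √(2 × 2.45 × 11.07) = 7.365.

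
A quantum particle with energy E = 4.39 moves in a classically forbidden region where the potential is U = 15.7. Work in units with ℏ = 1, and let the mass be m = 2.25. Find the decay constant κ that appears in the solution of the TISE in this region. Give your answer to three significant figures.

κ = 7.13

Since E < U the TISE in this region is ψ'' = κ²ψ with κ = √(2m(U − E))/ℏ.
κ = √(2 × 2.25 × 11.31) = 7.134.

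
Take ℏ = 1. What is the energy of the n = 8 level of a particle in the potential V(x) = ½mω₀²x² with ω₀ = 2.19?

The oscillator eigenvalues are E_n = ℏω₀(n + ½), so E_8 = 2.19 × 8.5 = 18.62.

E = 18.6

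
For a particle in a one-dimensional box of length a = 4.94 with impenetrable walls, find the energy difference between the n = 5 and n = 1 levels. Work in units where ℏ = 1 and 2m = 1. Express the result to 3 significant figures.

E_n = n²π²ℏ²/(2ma²), so ΔE = (5² − 1²) π²ℏ²/(2ma²).
ΔE = 24 × π² / (2 × 0.5 × 4.94²) = 9.706.

ΔE = 9.71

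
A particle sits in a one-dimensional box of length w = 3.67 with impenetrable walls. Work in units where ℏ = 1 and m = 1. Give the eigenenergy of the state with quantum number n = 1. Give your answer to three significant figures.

Requiring ψ(0) = ψ(w) = 0 quantises k = nπ/w, hence E_n = ℏ²k²/2m = n²π²ℏ²/(2mw²).
E_1 = 1² × π² / (2 × 1 × 3.67²) = 0.3664.

E = 0.366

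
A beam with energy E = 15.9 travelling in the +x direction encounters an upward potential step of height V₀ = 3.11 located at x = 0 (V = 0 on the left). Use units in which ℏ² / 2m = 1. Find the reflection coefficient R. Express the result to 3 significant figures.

R = 0.00296

On each side the TISE gives plane waves with k = √(2m(E − V))/ℏ: k₁ = √(2·½·15.9) = 3.987, k₂ = √(2·½·12.79) = 3.576.
Matching ψ and ψ′ at x = 0 gives r = (k₁ − k₂)/(k₁ + k₂), so R = r² = 0.002955 and T = 1 − R = 0.9970.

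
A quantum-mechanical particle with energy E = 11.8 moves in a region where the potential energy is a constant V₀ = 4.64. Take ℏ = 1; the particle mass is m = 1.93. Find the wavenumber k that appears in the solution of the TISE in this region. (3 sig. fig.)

With E > V₀ the solution is oscillatory, ψ ∝ e^{±ikx} with k = √(2m(E − V₀))/ℏ.
k = √(2 × 1.93 × 7.16) = 5.257.

k = 5.26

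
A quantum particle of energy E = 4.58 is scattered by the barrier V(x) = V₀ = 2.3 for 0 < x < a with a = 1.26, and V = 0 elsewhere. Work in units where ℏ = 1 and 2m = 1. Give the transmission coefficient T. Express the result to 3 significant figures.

Above the barrier the interior wavenumber is k₂ = √(2m(E − V₀))/ℏ = 1.510, giving phase k₂a = 1.903.
T = [1 + V₀² sin²(k₂a) / (4E(E − V₀))]⁻¹ = 1/1.113 = 0.898.

T = 0.898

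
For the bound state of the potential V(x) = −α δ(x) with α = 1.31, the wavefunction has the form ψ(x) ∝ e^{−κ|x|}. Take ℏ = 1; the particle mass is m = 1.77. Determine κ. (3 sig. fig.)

Integrate −(ℏ²/2m)ψ'' − αδ(x)ψ = Eψ from −ε to +ε: the ψ'' term gives ψ'(0⁺) − ψ'(0⁻) and the δ term gives −(2mα/ℏ²)ψ(0).
With ψ ∝ e^{−κ|x|} this yields −2κ = −2mα/ℏ², so κ = mα/ℏ² = 2.319.

κ = 2.32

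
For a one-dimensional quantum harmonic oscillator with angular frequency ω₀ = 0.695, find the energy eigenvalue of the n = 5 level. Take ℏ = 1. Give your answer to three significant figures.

The oscillator eigenvalues are E_n = ℏω₀(n + ½), so E_5 = 0.695 × 5.5 = 3.823.

E = 3.82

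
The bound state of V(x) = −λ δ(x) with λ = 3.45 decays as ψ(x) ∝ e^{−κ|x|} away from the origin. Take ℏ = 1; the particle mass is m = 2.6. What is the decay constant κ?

Integrating the TISE across x = 0 gives the cusp condition ψ'(0⁺) − ψ'(0⁻) = −(2mλ/ℏ²)ψ(0).
With ψ ∝ e^{−κ|x|} this yields −2κ = −2mλ/ℏ², so κ = mλ/ℏ² = 8.970.

κ = 8.97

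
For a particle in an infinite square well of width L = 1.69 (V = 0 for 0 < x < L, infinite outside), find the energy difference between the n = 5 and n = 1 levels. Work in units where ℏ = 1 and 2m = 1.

ΔE = 82.9

E_n = n²π²ℏ²/(2mL²), so ΔE = (5² − 1²) π²ℏ²/(2mL²).
ΔE = 24 × π² / (2 × 0.5 × 1.69²) = 82.93.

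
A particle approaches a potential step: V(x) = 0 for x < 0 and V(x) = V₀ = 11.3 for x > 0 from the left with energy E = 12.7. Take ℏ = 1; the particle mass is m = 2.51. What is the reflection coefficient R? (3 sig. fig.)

R = 0.251

On each side the TISE gives plane waves with k = √(2m(E − V))/ℏ: k₁ = √(2·2.51·12.7) = 7.985, k₂ = √(2·2.51·1.4) = 2.651.
Matching ψ and ψ′ at x = 0 gives r = (k₁ − k₂)/(k₁ + k₂), so R = r² = 0.2515 and T = 1 − R = 0.7485.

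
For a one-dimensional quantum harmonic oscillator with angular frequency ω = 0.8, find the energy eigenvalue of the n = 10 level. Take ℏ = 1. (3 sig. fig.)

Using E_n = (n + ½)ℏω: E_10 = 10.5 × 0.8 = 8.400.

E = 8.40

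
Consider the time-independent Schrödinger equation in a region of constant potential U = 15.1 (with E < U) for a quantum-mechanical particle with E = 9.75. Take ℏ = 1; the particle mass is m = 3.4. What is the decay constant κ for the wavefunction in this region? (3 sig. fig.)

Since E < U the TISE in this region is ψ'' = κ²ψ with κ = √(2m(U − E))/ℏ.
κ = √(2 × 3.4 × 5.35) = 6.032.

κ = 6.03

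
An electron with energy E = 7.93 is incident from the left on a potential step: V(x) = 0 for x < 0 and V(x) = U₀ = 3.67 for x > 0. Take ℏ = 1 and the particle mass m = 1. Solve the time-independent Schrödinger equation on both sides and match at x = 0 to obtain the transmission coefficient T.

The wavenumbers are k₁ = √(2mE)/ℏ = 3.982 on the left and k₂ = √(2m(E − U₀))/ℏ = 2.919 on the right.
Matching ψ and ψ′ at x = 0 gives r = (k₁ − k₂)/(k₁ + k₂), so R = r² = 0.02375 and T = 1 − R = 0.9763.

T = 0.976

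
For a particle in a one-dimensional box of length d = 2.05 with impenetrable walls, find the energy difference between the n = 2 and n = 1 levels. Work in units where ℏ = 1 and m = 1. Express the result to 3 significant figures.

ΔE = 3.52

E_n = n²π²ℏ²/(2md²), so ΔE = (2² − 1²) π²ℏ²/(2md²).
ΔE = 3 × π² / (2 × 1 × 2.05²) = 3.523.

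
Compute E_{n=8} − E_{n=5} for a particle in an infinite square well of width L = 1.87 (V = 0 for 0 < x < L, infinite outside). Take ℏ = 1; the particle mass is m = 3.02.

ΔE = 18.2

E_n = n²π²ℏ²/(2mL²), so ΔE = (8² − 5²) π²ℏ²/(2mL²).
ΔE = 39 × π² / (2 × 3.02 × 1.87²) = 18.22.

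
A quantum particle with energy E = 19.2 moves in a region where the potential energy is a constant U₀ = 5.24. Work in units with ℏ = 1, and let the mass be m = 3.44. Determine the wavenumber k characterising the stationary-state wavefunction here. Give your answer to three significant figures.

With E > U₀ the solution is oscillatory, ψ ∝ e^{±ikx} with k = √(2m(E − U₀))/ℏ.
k = √(2 × 3.44 × 13.96) = 9.800.

k = 9.80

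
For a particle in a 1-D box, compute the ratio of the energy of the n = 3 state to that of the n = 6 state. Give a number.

E_n = n²π²ℏ²/(2mL²) so the ratio is n₂²/n₁² = 9/36 = 0.25.

0.25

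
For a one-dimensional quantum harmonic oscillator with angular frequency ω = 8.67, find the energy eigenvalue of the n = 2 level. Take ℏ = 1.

Using E_n = (n + ½)ℏω: E_2 = 2.5 × 8.67 = 21.68.

E = 21.7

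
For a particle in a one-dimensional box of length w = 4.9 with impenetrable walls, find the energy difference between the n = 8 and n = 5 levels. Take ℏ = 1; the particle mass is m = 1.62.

ΔE = 4.95

E_n = n²π²ℏ²/(2mw²), so ΔE = (8² − 5²) π²ℏ²/(2mw²).
ΔE = 39 × π² / (2 × 1.62 × 4.9²) = 4.948.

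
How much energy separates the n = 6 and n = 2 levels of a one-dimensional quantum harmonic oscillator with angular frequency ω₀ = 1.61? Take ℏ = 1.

E_n = ℏω₀(n + ½), so ΔE = (6 − 2) ℏω₀ = 4 × 1.61 = 6.440.

ΔE = 6.44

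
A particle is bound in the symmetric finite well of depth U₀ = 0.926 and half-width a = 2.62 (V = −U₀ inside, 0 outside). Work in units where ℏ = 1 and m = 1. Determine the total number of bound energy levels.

N = 3

Define the well-strength parameter z₀ = (a/ℏ)√(2mU₀) = 2.62 × √(2·1·0.926) = 3.566.
The even/odd transcendental equations gain one root per π/2 in z₀, giving N = 1 + ⌊2z₀/π⌋ = 1 + ⌊2.270⌋ = 3.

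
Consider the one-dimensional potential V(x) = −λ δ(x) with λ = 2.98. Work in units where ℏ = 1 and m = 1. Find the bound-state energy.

For x ≠ 0 the bound state is ψ ∝ e^{−κ|x|}; integrating the TISE across the delta gives the cusp condition 2κ = 2mλ/ℏ², so κ = 2.980.
Then E = −ℏ²κ²/(2m) = −mλ²/(2ℏ²) = -4.440.

E = -4.44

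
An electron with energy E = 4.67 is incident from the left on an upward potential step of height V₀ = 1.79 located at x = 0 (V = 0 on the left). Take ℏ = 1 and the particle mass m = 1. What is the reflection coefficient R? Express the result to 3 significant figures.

On each side the TISE gives plane waves with k = √(2m(E − V))/ℏ: k₁ = √(2·1·4.67) = 3.056, k₂ = √(2·1·2.88) = 2.400.
Matching ψ and ψ′ at x = 0 gives r = (k₁ − k₂)/(k₁ + k₂), so R = r² = 0.01446 and T = 1 − R = 0.9855.

R = 0.0145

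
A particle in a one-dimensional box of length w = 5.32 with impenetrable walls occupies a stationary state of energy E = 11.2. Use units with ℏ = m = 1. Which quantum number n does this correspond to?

For an infinite well E_n = n²π²ℏ²/(2mw²), so n = (w/πℏ)√(2mE).
n = (5.32/π) × √(2 × 1 × 11.2) = 8.015 → n = 8.

n = 8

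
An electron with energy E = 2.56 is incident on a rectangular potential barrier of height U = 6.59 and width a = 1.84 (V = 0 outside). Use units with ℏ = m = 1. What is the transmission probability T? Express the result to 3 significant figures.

T = 0.000110

Since E < U the interior solution is evanescent with decay constant κ = √(2m(U − E))/ℏ = 2.839.
κa = 5.224, sinh(κa) = 92.82.
Matching ψ, ψ′ at both faces gives T = [1 + U² sinh²(κa) / (4E(U − E))]⁻¹ = 1/9067 = 0.000110.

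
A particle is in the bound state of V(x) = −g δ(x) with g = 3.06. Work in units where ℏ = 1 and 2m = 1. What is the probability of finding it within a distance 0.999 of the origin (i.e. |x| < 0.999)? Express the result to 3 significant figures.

The normalised bound state is ψ = √κ e^{−κ|x|} with κ = mg/ℏ² = 1.530.
P(|x| < d) = ∫_{−d}^{d} κ e^{−2κ|x|} dx = 1 − e^{−2κd} = 1 − e^{−3.057} = 0.9530.

P = 0.953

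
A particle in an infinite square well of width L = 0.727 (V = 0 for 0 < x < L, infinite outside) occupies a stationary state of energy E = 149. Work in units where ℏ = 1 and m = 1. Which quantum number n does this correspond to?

For an infinite well E_n = n²π²ℏ²/(2mL²), so n = (L/πℏ)√(2mE).
n = (0.727/π) × √(2 × 1 × 149) = 3.995 → n = 4.

n = 4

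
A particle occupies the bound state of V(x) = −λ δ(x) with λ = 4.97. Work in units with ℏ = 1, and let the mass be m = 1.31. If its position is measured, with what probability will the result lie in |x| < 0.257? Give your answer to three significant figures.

The normalised bound state is ψ = √κ e^{−κ|x|} with κ = mλ/ℏ² = 6.511.
P(|x| < d) = ∫_{−d}^{d} κ e^{−2κ|x|} dx = 1 − e^{−2κd} = 1 − e^{−3.346} = 0.9648.

P = 0.965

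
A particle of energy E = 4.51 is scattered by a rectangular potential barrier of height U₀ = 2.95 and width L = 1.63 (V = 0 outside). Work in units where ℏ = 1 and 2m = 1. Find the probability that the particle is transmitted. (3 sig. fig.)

E > U₀: inside the barrier k₂ = √(2m(E − U₀))/ℏ = 1.249, k₂L = 2.036.
Matching at both interfaces gives T⁻¹ = 1 + U₀² sin²(k₂L) / [4E(E − U₀)] = 1.247, hence T = 0.802.

T = 0.802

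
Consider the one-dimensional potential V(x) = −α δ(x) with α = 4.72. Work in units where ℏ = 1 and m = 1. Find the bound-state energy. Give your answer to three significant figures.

E = -11.1

The bound state is ψ(x) = √κ e^{−κ|x|}. The derivative jump ψ'(0⁺) − ψ'(0⁻) = −(2mα/ℏ²)ψ(0) fixes κ = mα/ℏ² = 4.720.
Then E = −ℏ²κ²/(2m) = −mα²/(2ℏ²) = -11.14.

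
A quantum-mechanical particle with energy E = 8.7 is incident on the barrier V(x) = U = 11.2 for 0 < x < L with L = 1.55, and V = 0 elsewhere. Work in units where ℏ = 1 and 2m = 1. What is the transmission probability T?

T = 0.0205

E < U: inside the barrier ψ ∝ e^{±κx} with κ = √(2m(U − E))/ℏ = 1.581.
κL = 2.451, sinh(κL) = 5.755.
Matching ψ, ψ′ at both faces gives T = [1 + U² sinh²(κL) / (4E(U − E))]⁻¹ = 1/48.76 = 0.0205.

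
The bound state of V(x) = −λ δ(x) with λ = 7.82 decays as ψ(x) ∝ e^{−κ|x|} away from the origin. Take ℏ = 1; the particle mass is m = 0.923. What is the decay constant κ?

Integrating the TISE across x = 0 gives the cusp condition ψ'(0⁺) − ψ'(0⁻) = −(2mλ/ℏ²)ψ(0).
With ψ ∝ e^{−κ|x|} this yields −2κ = −2mλ/ℏ², so κ = mλ/ℏ² = 7.218.

κ = 7.22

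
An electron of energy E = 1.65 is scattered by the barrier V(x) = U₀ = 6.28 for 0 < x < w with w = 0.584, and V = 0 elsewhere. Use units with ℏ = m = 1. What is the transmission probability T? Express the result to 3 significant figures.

T = 0.0859

Since E < U₀ the interior solution is evanescent with decay constant κ = √(2m(U₀ − E))/ℏ = 3.043.
κw = 1.777, sinh(κw) = 2.872.
Matching ψ, ψ′ at both faces gives T = [1 + U₀² sinh²(κw) / (4E(U₀ − E))]⁻¹ = 1/11.64 = 0.0859.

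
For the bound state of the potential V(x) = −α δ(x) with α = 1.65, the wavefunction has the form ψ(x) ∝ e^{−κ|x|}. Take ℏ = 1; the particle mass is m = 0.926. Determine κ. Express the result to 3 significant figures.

Integrating the TISE across x = 0 gives the cusp condition ψ'(0⁺) − ψ'(0⁻) = −(2mα/ℏ²)ψ(0).
With ψ ∝ e^{−κ|x|} this yields −2κ = −2mα/ℏ², so κ = mα/ℏ² = 1.528.

κ = 1.53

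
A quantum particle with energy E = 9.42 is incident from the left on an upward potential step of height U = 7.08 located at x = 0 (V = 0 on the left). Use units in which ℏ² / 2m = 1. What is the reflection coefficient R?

On each side the TISE gives plane waves with k = √(2m(E − V))/ℏ: k₁ = √(2·½·9.42) = 3.069, k₂ = √(2·½·2.34) = 1.530.
Continuity of ψ and ψ′ at the step yields the reflection amplitude r = (k₁ − k₂)/(k₁ + k₂) = 0.3348; thus R = |r|² = 0.1121, T = 0.8879.

R = 0.112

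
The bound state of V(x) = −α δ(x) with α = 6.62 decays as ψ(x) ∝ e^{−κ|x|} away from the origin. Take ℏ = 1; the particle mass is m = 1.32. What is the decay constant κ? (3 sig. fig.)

Integrate −(ℏ²/2m)ψ'' − αδ(x)ψ = Eψ from −ε to +ε: the ψ'' term gives ψ'(0⁺) − ψ'(0⁻) and the δ term gives −(2mα/ℏ²)ψ(0).
With ψ ∝ e^{−κ|x|} this yields −2κ = −2mα/ℏ², so κ = mα/ℏ² = 8.738.

κ = 8.74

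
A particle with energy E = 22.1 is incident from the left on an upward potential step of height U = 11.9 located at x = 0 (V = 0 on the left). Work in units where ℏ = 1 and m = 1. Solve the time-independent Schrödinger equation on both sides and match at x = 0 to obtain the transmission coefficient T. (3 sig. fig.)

On each side the TISE gives plane waves with k = √(2m(E − V))/ℏ: k₁ = √(2·1·22.1) = 6.648, k₂ = √(2·1·10.2) = 4.517.
Matching ψ and ψ′ at x = 0 gives r = (k₁ − k₂)/(k₁ + k₂), so R = r² = 0.03645 and T = 1 − R = 0.9635.

T = 0.964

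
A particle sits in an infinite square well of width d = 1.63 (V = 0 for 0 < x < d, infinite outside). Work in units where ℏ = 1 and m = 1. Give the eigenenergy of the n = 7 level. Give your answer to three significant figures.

The infinite-well eigenfunctions ψ_n = √(2/d) sin(nπx/d) vanish at both walls, giving E_n = n²π²ℏ²/(2md²).
E_7 = 7² × π² / (2 × 1 × 1.63²) = 91.01.

E = 91.0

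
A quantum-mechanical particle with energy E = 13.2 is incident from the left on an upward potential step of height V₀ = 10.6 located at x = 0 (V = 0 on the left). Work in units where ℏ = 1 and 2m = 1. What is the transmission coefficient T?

On each side the TISE gives plane waves with k = √(2m(E − V))/ℏ: k₁ = √(2·½·13.2) = 3.633, k₂ = √(2·½·2.6) = 1.612.
Continuity of ψ and ψ′ at the step yields the reflection amplitude r = (k₁ − k₂)/(k₁ + k₂) = 0.3852; thus R = |r|² = 0.1484, T = 0.8516.

T = 0.852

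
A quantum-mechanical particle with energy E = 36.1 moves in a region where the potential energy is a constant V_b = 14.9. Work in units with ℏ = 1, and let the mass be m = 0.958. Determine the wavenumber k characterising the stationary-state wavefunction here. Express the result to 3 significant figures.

With E > V_b the solution is oscillatory, ψ ∝ e^{±ikx} with k = √(2m(E − V_b))/ℏ.
k = √(2 × 0.958 × 21.2) = 6.373.

k = 6.37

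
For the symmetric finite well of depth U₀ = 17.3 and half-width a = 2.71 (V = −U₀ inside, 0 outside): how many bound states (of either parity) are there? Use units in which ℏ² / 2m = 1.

N = 8

Define the well-strength parameter z₀ = (a/ℏ)√(2mU₀) = 2.71 × √(2·0.5·17.3) = 11.27.
The even/odd transcendental equations gain one root per π/2 in z₀, giving N = 1 + ⌊2z₀/π⌋ = 1 + ⌊7.176⌋ = 8.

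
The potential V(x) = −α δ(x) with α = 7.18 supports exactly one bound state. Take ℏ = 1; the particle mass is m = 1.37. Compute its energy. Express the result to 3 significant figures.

E = -35.3

The bound state is ψ(x) = √κ e^{−κ|x|}. The derivative jump ψ'(0⁺) − ψ'(0⁻) = −(2mα/ℏ²)ψ(0) fixes κ = mα/ℏ² = 9.837.
Then E = −ℏ²κ²/(2m) = −mα²/(2ℏ²) = -35.31.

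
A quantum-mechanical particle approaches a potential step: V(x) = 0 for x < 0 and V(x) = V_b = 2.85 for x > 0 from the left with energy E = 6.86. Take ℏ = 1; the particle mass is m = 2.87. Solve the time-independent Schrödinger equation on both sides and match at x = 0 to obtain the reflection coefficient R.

R = 0.0178

The wavenumbers are k₁ = √(2mE)/ℏ = 6.275 on the left and k₂ = √(2m(E − V_b))/ℏ = 4.798 on the right.
Matching ψ and ψ′ at x = 0 gives r = (k₁ − k₂)/(k₁ + k₂), so R = r² = 0.01780 and T = 1 − R = 0.9822.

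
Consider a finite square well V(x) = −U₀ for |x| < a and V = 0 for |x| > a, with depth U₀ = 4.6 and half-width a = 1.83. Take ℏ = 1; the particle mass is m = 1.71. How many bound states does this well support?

N = 5

Define the well-strength parameter z₀ = (a/ℏ)√(2mU₀) = 1.83 × √(2·1.71·4.6) = 7.258.
The even/odd transcendental equations gain one root per π/2 in z₀, giving N = 1 + ⌊2z₀/π⌋ = 1 + ⌊4.621⌋ = 5.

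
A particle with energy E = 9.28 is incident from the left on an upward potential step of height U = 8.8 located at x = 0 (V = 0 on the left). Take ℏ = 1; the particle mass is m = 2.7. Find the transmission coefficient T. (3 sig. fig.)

On each side the TISE gives plane waves with k = √(2m(E − V))/ℏ: k₁ = √(2·2.7·9.28) = 7.079, k₂ = √(2·2.7·0.48) = 1.610.
Continuity of ψ and ψ′ at the step yields the reflection amplitude r = (k₁ − k₂)/(k₁ + k₂) = 0.6294; thus R = |r|² = 0.3962, T = 0.6038.

T = 0.604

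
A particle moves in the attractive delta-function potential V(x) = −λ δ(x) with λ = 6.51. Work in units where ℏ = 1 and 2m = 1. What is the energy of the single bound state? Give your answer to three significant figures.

The bound state is ψ(x) = √κ e^{−κ|x|}. The derivative jump ψ'(0⁺) − ψ'(0⁻) = −(2mλ/ℏ²)ψ(0) fixes κ = mλ/ℏ² = 3.255.
Then E = −ℏ²κ²/(2m) = −mλ²/(2ℏ²) = -10.60.

E = -10.6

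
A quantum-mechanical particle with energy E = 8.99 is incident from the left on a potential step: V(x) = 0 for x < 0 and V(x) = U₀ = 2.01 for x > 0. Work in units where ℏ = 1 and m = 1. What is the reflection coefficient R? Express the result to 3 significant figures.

On each side the TISE gives plane waves with k = √(2m(E − V))/ℏ: k₁ = √(2·1·8.99) = 4.240, k₂ = √(2·1·6.98) = 3.736.
Continuity of ψ and ψ′ at the step yields the reflection amplitude r = (k₁ − k₂)/(k₁ + k₂) = 0.06318; thus R = |r|² = 0.003992, T = 0.9960.

R = 0.00399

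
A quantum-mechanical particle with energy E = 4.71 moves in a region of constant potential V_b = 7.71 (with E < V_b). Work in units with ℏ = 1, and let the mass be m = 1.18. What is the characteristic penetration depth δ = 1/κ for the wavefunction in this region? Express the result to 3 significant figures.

δ = 0.376

Since E < V_b the TISE in this region is ψ'' = κ²ψ with κ = √(2m(V_b − E))/ℏ.
κ = √(2 × 1.18 × 3) = 2.661. The penetration depth is δ = 1/κ = 0.376.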